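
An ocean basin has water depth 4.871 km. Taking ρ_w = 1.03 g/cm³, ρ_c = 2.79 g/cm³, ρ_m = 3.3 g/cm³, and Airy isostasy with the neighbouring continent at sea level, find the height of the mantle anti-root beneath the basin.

Balancing pressure at the compensation depth: replacing crust with seawater at the top is compensated by replacing crust with mantle at the base: d (ρ_c − ρ_w) = a (ρ_m − ρ_c).
a = d (ρ_c − ρ_w)/(ρ_m − ρ_c) = 4.871 km × 1.76/0.51 = 16.8 km.

16.8 km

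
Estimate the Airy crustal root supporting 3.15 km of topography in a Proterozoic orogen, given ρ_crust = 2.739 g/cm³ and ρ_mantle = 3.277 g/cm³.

By Archimedes' principle applied to the lithosphere: the weight of the topography is balanced by the buoyancy of the root, ρ_c h = (ρ_m − ρ_c) r.
r = h · ρ_c / (ρ_m − ρ_c) = 3.15 km × 2.739 / (3.277 − 2.739) = 16 km.

16 km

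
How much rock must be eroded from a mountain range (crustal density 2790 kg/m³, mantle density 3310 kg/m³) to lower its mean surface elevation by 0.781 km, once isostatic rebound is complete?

4.97 km

Net drop Δ = e − u = e − e ρ_c/ρ_m = e (ρ_m − ρ_c)/ρ_m.
e = Δ ρ_m/(ρ_m − ρ_c) = 0.781 km × 3310/520 = 4.97 km.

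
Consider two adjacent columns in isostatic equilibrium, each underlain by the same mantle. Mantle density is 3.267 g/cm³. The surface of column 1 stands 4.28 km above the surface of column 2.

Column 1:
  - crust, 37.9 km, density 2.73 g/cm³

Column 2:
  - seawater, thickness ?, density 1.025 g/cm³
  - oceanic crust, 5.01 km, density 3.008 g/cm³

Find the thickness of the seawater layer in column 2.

Take the compensation level at the base of the deeper column (depth z_c below the surface of column 1) and equate Σ ρ_i t_i down to z_c; mantle fills any gap and the z_c terms cancel.
Column 1: 37.9×2.73 + (z_c − 37.9)×3.267
Column 2: 4.28×0 + x×1.025 + 5.01×3.008 + (z_c − 4.28 − 5.01 − x)×3.267
The z_c×3.267 term appears on both sides and cancels. Collect the known terms of each column as K = Σ(ρt)_known − 3.267 × (depth of known layers): K_1 = 103.467 − 3.267×37.9 = −20.3523; K_2 = 15.07008 − 3.267×(4.28 + 5.01) = −15.28035.
Balance: K_1 = K_2 − x×(3.267 − 1.025), so x = (K_2 − K_1)/(3.267 − 1.025) = 5.07195/2.242 = 2.26 km.

2.26 km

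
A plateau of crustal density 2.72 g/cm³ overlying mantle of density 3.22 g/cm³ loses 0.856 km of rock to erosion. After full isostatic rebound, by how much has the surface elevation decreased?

Rebound u = e ρ_c/ρ_m = 0.856 km × 2.72/3.22 = 0.7231 km.
Net surface drop = e − u = 0.856 km − 0.7231 km = e (ρ_m − ρ_c)/ρ_m = 0.133 km.

0.133 km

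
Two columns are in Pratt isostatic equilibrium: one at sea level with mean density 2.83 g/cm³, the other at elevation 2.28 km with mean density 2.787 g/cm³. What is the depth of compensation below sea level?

ρ_ref D = ρ (D + h) → D (ρ_ref − ρ) = ρ h.
D = ρ h/(ρ_ref − ρ) = 2.787 × 2.28 km/(2.83 − 2.787) = 148 km.

148 km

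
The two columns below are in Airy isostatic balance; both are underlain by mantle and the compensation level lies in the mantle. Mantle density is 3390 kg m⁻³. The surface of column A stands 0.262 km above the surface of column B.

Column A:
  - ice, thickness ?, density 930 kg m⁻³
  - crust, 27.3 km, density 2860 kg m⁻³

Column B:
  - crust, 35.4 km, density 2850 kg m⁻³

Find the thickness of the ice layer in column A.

Take the compensation level at the base of the deeper column (depth z_c below the surface of column A) and equate Σ ρ_i t_i down to z_c; mantle fills any gap and the z_c terms cancel.
Column A: x×930 + 27.3×2860 + (z_c − 27.3 − x)×3390
Column B: 0.262×0 + 35.4×2850 + (z_c − 0.262 − 35.4)×3390
The z_c×3390 term appears on both sides and cancels. Collect the known terms of each column as K = Σ(ρt)_known − 3390 × (depth of known layers): K_A = 78078 − 3390×27.3 = −14469; K_B = 100890 − 3390×(0.262 + 35.4) = −20004.18.
Balance: K_A − x×(3390 − 930) = K_B, so x = (K_A − K_B)/(3390 − 930) = 5535.18/2460 = 2.25 km.

2.25 km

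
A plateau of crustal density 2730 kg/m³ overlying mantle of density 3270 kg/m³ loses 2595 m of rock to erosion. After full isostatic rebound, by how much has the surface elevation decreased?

429 m

Rebound u = e ρ_c/ρ_m = 2595 m × 2730/3270 = 2166 m.
Net surface drop = e − u = 2595 m − 2166 m = e (ρ_m − ρ_c)/ρ_m = 429 m.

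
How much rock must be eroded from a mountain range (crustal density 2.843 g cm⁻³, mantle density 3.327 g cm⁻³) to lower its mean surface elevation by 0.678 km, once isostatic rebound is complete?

4.66 km

Net drop Δ = e − u = e − e ρ_c/ρ_m = e (ρ_m − ρ_c)/ρ_m.
e = Δ ρ_m/(ρ_m − ρ_c) = 0.678 km × 3.327/0.484 = 4.66 km.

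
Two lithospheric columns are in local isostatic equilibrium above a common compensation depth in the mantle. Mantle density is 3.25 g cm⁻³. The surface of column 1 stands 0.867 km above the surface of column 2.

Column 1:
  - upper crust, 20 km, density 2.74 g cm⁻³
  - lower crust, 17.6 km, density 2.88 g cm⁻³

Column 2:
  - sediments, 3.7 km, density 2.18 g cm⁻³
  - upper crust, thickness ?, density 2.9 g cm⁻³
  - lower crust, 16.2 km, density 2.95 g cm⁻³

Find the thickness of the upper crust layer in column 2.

14.5 km

Take the compensation level at the base of the deeper column (depth z_c below the surface of column 1) and equate Σ ρ_i t_i down to z_c; mantle fills any gap and the z_c terms cancel.
Column 1: 20×2.74 + 17.6×2.88 + (z_c − 37.6)×3.25
Column 2: 0.867×0 + 3.7×2.18 + x×2.9 + 16.2×2.95 + (z_c − 0.867 − 19.9 − x)×3.25
The z_c×3.25 term appears on both sides and cancels. Collect the known terms of each column as K = Σ(ρt)_known − 3.25 × (depth of known layers): K_1 = 105.488 − 3.25×37.6 = −16.712; K_2 = 55.856 − 3.25×(0.867 + 19.9) = −11.63675.
Balance: K_1 = K_2 − x×(3.25 − 2.9), so x = (K_2 − K_1)/(3.25 − 2.9) = 5.07525/0.35 = 14.5 km.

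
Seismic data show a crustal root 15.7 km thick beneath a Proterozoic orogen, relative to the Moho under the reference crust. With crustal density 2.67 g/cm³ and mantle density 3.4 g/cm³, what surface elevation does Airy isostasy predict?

4.29 km

For local isostatic compensation: ρ_c h = (ρ_m − ρ_c) r.
h = r (ρ_m − ρ_c) / ρ_c = 15.7 km × (3.4 − 2.67) / 2.67 = 4.29 km.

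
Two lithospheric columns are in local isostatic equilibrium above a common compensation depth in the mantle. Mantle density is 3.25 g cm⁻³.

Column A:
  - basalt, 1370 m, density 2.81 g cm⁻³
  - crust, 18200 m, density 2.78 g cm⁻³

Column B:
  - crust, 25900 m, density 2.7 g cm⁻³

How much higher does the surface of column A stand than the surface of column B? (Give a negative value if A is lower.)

−1570 m

For any compensation level in the mantle, the mantle terms cancel and isostasy reduces to e = (Σt_A − Σt_B) − (Σ(ρt)_A − Σ(ρt)_B) / ρ_m.
Σt_A = 19570 m; Σt_B = 25900 m; Σ(ρt)_A = 54445.7; Σ(ρt)_B = 69930 (in m·g cm⁻³).
e = (19570 − 25900) − (54445.7 − 69930) / 3.25 = −1570 m.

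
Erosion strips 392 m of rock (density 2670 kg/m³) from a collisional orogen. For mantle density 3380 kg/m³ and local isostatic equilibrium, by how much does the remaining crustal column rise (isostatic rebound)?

310 m

Unloading: uplift u = e ρ_c/ρ_m = 392 m × 2670/3380 = 310 m.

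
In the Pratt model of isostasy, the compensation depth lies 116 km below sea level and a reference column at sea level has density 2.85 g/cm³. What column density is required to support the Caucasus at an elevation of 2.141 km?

2.8 g/cm³

Pratt balance: ρ_ref D = ρ (D + h).
ρ = ρ_ref D/(D + h) = 2.85 × 116 km/(116 km + 2.141 km) = 2.8 g/cm³.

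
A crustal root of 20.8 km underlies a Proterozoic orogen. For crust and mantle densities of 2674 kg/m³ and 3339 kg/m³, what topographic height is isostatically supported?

5.17 km

Isostatic balance requires: ρ_c h = (ρ_m − ρ_c) r.
h = r (ρ_m − ρ_c) / ρ_c = 20.8 km × (3339 − 2674) / 2674 = 5.17 km.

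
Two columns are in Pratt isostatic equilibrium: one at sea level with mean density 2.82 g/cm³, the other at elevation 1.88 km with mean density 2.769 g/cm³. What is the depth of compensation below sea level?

102 km

ρ_ref D = ρ (D + h) → D (ρ_ref − ρ) = ρ h.
D = ρ h/(ρ_ref − ρ) = 2.769 × 1.88 km/(2.82 − 2.769) = 102 km.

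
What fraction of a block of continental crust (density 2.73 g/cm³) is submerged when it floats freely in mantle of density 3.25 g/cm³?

0.84

Submerged fraction = ρ_obj/ρ_fluid = 2.73/3.25 = 0.84.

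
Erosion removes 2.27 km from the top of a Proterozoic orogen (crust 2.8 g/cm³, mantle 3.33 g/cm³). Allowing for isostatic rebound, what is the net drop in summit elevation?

Rebound u = e ρ_c/ρ_m = 2.27 km × 2.8/3.33 = 1.909 km.
Net surface drop = e − u = 2.27 km − 1.909 km = e (ρ_m − ρ_c)/ρ_m = 0.361 km.

0.361 km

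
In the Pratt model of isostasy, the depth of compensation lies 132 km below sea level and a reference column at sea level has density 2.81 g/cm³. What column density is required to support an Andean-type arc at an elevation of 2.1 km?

Pratt balance: ρ_ref D = ρ (D + h).
ρ = ρ_ref D/(D + h) = 2.81 × 132 km/(132 km + 2.1 km) = 2.77 g/cm³.

2.77 g/cm³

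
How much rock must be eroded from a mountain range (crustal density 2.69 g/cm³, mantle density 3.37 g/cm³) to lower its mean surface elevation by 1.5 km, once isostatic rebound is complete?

Net drop Δ = e − u = e − e ρ_c/ρ_m = e (ρ_m − ρ_c)/ρ_m.
e = Δ ρ_m/(ρ_m − ρ_c) = 1.5 km × 3.37/0.68 = 7.43 km.

7.43 km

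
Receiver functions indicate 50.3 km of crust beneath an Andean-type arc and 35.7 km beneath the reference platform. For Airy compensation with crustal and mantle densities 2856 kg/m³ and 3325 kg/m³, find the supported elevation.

2.06 km

Excess crust Δ = 50.3 km − 35.7 km = 14.6 km, split between elevation h and root r with h + r = Δ.
Airy balance ρ_c h = (ρ_m − ρ_c) r gives r = h ρ_c/(ρ_m − ρ_c), so h (1 + ρ_c/(ρ_m − ρ_c)) = Δ, i.e. h = Δ (ρ_m − ρ_c)/ρ_m.
h = 14.6 km × 469/3325 = 2.06 km.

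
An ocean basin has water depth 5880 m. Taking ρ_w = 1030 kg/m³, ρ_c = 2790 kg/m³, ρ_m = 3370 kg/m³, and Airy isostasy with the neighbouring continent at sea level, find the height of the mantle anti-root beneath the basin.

Equating mass per unit area of the two columns: replacing crust with seawater at the top is compensated by replacing crust with mantle at the base: d (ρ_c − ρ_w) = a (ρ_m − ρ_c).
a = d (ρ_c − ρ_w)/(ρ_m − ρ_c) = 5880 m × 1760/580 = 17800 m.

17800 m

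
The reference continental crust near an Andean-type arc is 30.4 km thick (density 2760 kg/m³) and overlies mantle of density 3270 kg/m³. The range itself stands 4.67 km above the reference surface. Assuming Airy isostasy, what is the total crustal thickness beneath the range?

Root depth r = h ρ_c / (ρ_m − ρ_c) = 4.67 km × 2760 / 510 = 25.27 km.
Total thickness = T + h + r = 30.4 km + 4.67 km + 25.27 km = 60.3 km.

60.3 km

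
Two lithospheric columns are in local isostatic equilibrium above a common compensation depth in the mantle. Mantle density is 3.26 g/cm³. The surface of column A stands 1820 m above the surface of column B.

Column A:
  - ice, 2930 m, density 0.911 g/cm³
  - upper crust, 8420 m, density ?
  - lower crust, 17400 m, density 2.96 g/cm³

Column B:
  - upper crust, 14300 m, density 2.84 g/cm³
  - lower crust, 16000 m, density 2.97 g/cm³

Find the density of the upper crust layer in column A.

2.73 g/cm³

Take the compensation level at the base of the deeper column (depth z_c below the surface of column A) and equate Σ ρ_i t_i down to z_c; mantle fills any gap and the z_c terms cancel.
Column A: 2930×0.911 + 8420×ρ + 17400×2.96 + (z_c − 28750)×3.26
Column B: 1820×0 + 14300×2.84 + 16000×2.97 + (z_c − 1820 − 30300)×3.26
The z_c×3.26 term appears on both sides and cancels. Collect the known terms of each column as K = Σ(ρt)_known − 3.26 × (depth of known layers): K_A = 54173.23 − 3.26×28750 = −39551.77; K_B = 88132 − 3.26×(1820 + 30300) = −16579.2.
Balance: K_A + 8420×ρ = K_B, so ρ = (K_B − K_A)/8420 = 22972.6/8420 = 2.73 g/cm³.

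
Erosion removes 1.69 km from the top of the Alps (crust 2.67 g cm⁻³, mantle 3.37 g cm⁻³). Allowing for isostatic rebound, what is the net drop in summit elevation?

Rebound u = e ρ_c/ρ_m = 1.69 km × 2.67/3.37 = 1.339 km.
Net surface drop = e − u = 1.69 km − 1.339 km = e (ρ_m − ρ_c)/ρ_m = 0.351 km.

0.351 km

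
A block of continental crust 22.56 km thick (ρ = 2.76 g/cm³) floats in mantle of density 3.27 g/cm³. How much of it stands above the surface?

3.52 km

Floating equilibrium: submerged depth d = t ρ_obj/ρ_fluid = 22.56 km × 2.76/3.27 = 19.04 km.
Freeboard = t − d = 22.56 km − 19.04 km = 3.52 km.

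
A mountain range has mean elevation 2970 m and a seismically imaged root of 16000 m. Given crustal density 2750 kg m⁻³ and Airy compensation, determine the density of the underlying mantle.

Airy balance: ρ_c h = (ρ_m − ρ_c) r → ρ_m = ρ_c (1 + h/r).
ρ_m = 2750 × (1 + 2970 m/16000 m) = 3260 kg m⁻³.

3260 kg m⁻³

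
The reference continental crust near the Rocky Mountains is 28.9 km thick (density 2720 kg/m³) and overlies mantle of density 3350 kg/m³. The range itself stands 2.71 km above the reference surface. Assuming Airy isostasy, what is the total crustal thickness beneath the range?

43.3 km

Root depth r = h ρ_c / (ρ_m − ρ_c) = 2.71 km × 2720 / 630 = 11.7 km.
Total thickness = T + h + r = 28.9 km + 2.71 km + 11.7 km = 43.3 km.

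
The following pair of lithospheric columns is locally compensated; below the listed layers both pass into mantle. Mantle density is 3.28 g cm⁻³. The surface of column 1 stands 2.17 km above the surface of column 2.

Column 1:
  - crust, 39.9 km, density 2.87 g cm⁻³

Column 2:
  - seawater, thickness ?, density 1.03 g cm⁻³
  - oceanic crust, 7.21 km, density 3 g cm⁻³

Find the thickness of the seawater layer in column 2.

Take the compensation level at the base of the deeper column (depth z_c below the surface of column 1) and equate Σ ρ_i t_i down to z_c; mantle fills any gap and the z_c terms cancel.
Column 1: 39.9×2.87 + (z_c − 39.9)×3.28
Column 2: 2.17×0 + x×1.03 + 7.21×3 + (z_c − 2.17 − 7.21 − x)×3.28
The z_c×3.28 term appears on both sides and cancels. Collect the known terms of each column as K = Σ(ρt)_known − 3.28 × (depth of known layers): K_1 = 114.513 − 3.28×39.9 = −16.359; K_2 = 21.63 − 3.28×(2.17 + 7.21) = −9.1364.
Balance: K_1 = K_2 − x×(3.28 − 1.03), so x = (K_2 − K_1)/(3.28 − 1.03) = 7.2226/2.25 = 3.21 km.

3.21 km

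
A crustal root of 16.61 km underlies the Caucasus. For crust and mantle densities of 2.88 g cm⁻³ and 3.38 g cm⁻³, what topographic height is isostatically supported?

Isostatic balance requires: ρ_c h = (ρ_m − ρ_c) r.
h = r (ρ_m − ρ_c) / ρ_c = 16.61 km × (3.38 − 2.88) / 2.88 = 2.88 km.

2.88 km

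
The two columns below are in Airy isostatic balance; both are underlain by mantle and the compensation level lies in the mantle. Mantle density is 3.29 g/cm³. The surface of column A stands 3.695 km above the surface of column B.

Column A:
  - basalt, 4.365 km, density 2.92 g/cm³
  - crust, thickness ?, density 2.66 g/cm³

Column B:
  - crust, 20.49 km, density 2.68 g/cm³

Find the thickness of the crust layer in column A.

Take the compensation level at the base of the deeper column (depth z_c below the surface of column A) and equate Σ ρ_i t_i down to z_c; mantle fills any gap and the z_c terms cancel.
Column A: 4.365×2.92 + x×2.66 + (z_c − 4.365 − x)×3.29
Column B: 3.695×0 + 20.49×2.68 + (z_c − 3.695 − 20.49)×3.29
The z_c×3.29 term appears on both sides and cancels. Collect the known terms of each column as K = Σ(ρt)_known − 3.29 × (depth of known layers): K_A = 12.7458 − 3.29×4.365 = −1.61505; K_B = 54.9132 − 3.29×(3.695 + 20.49) = −24.65545.
Balance: K_A − x×(3.29 − 2.66) = K_B, so x = (K_A − K_B)/(3.29 − 2.66) = 23.0404/0.63 = 36.6 km.

36.6 km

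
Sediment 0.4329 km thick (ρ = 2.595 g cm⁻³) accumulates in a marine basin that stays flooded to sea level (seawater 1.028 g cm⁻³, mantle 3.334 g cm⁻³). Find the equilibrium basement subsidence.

Submarine loading: the sediment displaces seawater, and the subsidence is in turn flooded, so s (ρ_m − ρ_w) = t (ρ_sed − ρ_w).
s = 0.4329 km × (2.595 − 1.028) / (3.334 − 1.028) = 0.294 km.

0.294 km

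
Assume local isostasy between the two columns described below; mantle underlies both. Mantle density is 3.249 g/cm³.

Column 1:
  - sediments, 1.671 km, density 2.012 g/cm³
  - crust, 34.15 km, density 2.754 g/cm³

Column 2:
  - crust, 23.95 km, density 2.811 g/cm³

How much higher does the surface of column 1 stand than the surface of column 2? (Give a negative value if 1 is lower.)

For any compensation level in the mantle, the mantle terms cancel and isostasy reduces to e = (Σt_1 − Σt_2) − (Σ(ρt)_1 − Σ(ρt)_2) / ρ_m.
Σt_1 = 35.821 km; Σt_2 = 23.95 km; Σ(ρt)_1 = 97.411152; Σ(ρt)_2 = 67.32345 (in km·g/cm³).
e = (35.821 − 23.95) − (97.411152 − 67.32345) / 3.249 = 2.61 km.

2.61 km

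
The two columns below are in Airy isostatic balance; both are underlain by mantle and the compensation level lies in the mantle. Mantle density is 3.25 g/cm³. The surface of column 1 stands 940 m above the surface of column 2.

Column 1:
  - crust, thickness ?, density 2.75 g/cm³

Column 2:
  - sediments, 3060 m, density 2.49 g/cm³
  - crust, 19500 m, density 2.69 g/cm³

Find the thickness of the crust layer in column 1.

32600 m

Take the compensation level at the base of the deeper column (depth z_c below the surface of column 1) and equate Σ ρ_i t_i down to z_c; mantle fills any gap and the z_c terms cancel.
Column 1: x×2.75 + (z_c − 0 − x)×3.25
Column 2: 940×0 + 3060×2.49 + 19500×2.69 + (z_c − 940 − 22560)×3.25
The z_c×3.25 term appears on both sides and cancels. Collect the known terms of each column as K = Σ(ρt)_known − 3.25 × (depth of known layers): K_1 = 0 − 3.25×0 = 0; K_2 = 60074.4 − 3.25×(940 + 22560) = −16300.6.
Balance: K_1 − x×(3.25 − 2.75) = K_2, so x = (K_1 − K_2)/(3.25 − 2.75) = 16300.6/0.5 = 32600 m.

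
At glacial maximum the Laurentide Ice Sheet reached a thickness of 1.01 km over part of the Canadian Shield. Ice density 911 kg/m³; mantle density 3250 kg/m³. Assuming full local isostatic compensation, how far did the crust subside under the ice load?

In Airy isostatic equilibrium: the ice load ρ_ice t is balanced by mantle displaced below, ρ_m s.
s = t ρ_ice / ρ_m = 1.01 km × 911/3250 = 0.283 km.

0.283 km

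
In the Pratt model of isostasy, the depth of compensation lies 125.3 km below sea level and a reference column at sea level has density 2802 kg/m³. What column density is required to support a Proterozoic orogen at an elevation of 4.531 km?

Pratt balance: ρ_ref D = ρ (D + h).
ρ = ρ_ref D/(D + h) = 2802 × 125.3 km/(125.3 km + 4.531 km) = 2700 kg/m³.

2700 kg/m³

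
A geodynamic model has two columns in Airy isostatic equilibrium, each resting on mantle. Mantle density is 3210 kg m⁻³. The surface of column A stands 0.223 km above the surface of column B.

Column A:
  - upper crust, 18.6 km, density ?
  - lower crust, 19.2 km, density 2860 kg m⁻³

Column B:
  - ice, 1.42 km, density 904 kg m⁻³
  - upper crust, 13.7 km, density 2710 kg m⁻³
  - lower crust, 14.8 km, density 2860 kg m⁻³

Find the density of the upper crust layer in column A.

2710 kg m⁻³

Take the compensation level at the base of the deeper column (depth z_c below the surface of column A) and equate Σ ρ_i t_i down to z_c; mantle fills any gap and the z_c terms cancel.
Column A: 18.6×ρ + 19.2×2860 + (z_c − 37.8)×3210
Column B: 0.223×0 + 1.42×904 + 13.7×2710 + 14.8×2860 + (z_c − 0.223 − 29.92)×3210
The z_c×3210 term appears on both sides and cancels. Collect the known terms of each column as K = Σ(ρt)_known − 3210 × (depth of known layers): K_A = 54912 − 3210×37.8 = −66426; K_B = 80738.68 − 3210×(0.223 + 29.92) = −16020.35.
Balance: K_A + 18.6×ρ = K_B, so ρ = (K_B − K_A)/18.6 = 50405.7/18.6 = 2710 kg m⁻³.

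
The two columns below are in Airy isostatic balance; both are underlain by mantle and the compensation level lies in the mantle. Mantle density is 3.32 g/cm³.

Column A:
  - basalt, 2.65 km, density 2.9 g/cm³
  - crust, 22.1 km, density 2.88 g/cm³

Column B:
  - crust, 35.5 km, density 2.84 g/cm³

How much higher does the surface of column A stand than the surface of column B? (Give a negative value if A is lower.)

−1.87 km

For any compensation level in the mantle, the mantle terms cancel and isostasy reduces to e = (Σt_A − Σt_B) − (Σ(ρt)_A − Σ(ρt)_B) / ρ_m.
Σt_A = 24.75 km; Σt_B = 35.5 km; Σ(ρt)_A = 71.333; Σ(ρt)_B = 100.82 (in km·g/cm³).
e = (24.75 − 35.5) − (71.333 − 100.82) / 3.32 = −1.87 km.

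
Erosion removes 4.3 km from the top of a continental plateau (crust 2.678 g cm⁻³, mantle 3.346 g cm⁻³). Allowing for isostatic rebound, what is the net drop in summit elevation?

0.858 km

Rebound u = e ρ_c/ρ_m = 4.3 km × 2.678/3.346 = 3.442 km.
Net surface drop = e − u = 4.3 km − 3.442 km = e (ρ_m − ρ_c)/ρ_m = 0.858 km.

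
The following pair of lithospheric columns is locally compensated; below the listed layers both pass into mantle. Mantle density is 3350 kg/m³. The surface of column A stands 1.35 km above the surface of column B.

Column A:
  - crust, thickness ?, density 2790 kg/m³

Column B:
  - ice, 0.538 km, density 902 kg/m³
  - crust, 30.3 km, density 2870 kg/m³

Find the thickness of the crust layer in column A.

Take the compensation level at the base of the deeper column (depth z_c below the surface of column A) and equate Σ ρ_i t_i down to z_c; mantle fills any gap and the z_c terms cancel.
Column A: x×2790 + (z_c − 0 − x)×3350
Column B: 1.35×0 + 0.538×902 + 30.3×2870 + (z_c − 1.35 − 30.838)×3350
The z_c×3350 term appears on both sides and cancels. Collect the known terms of each column as K = Σ(ρt)_known − 3350 × (depth of known layers): K_A = 0 − 3350×0 = 0; K_B = 87446.276 − 3350×(1.35 + 30.838) = −20383.524.
Balance: K_A − x×(3350 − 2790) = K_B, so x = (K_A − K_B)/(3350 − 2790) = 20383.5/560 = 36.4 km.

36.4 km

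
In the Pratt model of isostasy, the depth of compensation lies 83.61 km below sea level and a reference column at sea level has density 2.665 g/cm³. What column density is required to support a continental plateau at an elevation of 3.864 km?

2.55 g/cm³

Pratt balance: ρ_ref D = ρ (D + h).
ρ = ρ_ref D/(D + h) = 2.665 × 83.61 km/(83.61 km + 3.864 km) = 2.55 g/cm³.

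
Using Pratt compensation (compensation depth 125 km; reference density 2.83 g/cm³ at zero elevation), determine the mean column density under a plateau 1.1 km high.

Pratt balance: ρ_ref D = ρ (D + h).
ρ = ρ_ref D/(D + h) = 2.83 × 125 km/(125 km + 1.1 km) = 2.81 g/cm³.

2.81 g/cm³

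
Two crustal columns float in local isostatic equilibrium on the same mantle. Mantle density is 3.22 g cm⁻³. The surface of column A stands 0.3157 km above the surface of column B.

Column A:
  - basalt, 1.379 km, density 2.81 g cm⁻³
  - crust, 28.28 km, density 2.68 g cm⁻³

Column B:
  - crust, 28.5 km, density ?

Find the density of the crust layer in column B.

Take the compensation level at the base of the deeper column (depth z_c below the surface of column A) and equate Σ ρ_i t_i down to z_c; mantle fills any gap and the z_c terms cancel.
Column A: 1.379×2.81 + 28.28×2.68 + (z_c − 29.659)×3.22
Column B: 0.3157×0 + 28.5×ρ + (z_c − 0.3157 − 28.5)×3.22
The z_c×3.22 term appears on both sides and cancels. Collect the known terms of each column as K = Σ(ρt)_known − 3.22 × (depth of known layers): K_A = 79.66539 − 3.22×29.659 = −15.83659; K_B = 0 − 3.22×(0.3157 + 28.5) = −92.786554.
Balance: K_A = K_B + 28.5×ρ, so ρ = (K_A − K_B)/28.5 = 76.95/28.5 = 2.7 g cm⁻³.

2.7 g cm⁻³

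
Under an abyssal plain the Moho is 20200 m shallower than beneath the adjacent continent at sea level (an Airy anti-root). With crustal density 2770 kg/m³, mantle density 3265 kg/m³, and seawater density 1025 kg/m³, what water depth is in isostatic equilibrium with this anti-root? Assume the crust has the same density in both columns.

Replacing a thickness d of crust by seawater at the top must be balanced by replacing crust with mantle at the base: d (ρ_c − ρ_w) = a (ρ_m − ρ_c).
d = a (ρ_m − ρ_c)/(ρ_c − ρ_w) = 20200 m × 495/1745 = 5730 m.

5730 m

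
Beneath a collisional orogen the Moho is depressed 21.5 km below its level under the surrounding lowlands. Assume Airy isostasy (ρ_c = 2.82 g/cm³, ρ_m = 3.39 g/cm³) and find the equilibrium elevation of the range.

4.35 km

Balancing pressure at the compensation depth: ρ_c h = (ρ_m − ρ_c) r.
h = r (ρ_m − ρ_c) / ρ_c = 21.5 km × (3.39 − 2.82) / 2.82 = 4.35 km.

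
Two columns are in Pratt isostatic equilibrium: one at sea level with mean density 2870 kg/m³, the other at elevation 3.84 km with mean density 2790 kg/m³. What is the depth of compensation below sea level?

ρ_ref D = ρ (D + h) → D (ρ_ref − ρ) = ρ h.
D = ρ h/(ρ_ref − ρ) = 2790 × 3.84 km/(2870 − 2790) = 134 km.

134 km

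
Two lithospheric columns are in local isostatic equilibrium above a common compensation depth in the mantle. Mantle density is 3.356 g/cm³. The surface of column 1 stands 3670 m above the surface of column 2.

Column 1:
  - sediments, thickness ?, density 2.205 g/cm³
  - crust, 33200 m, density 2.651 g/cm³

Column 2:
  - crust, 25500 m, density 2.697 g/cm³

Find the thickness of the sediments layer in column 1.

4970 m

Take the compensation level at the base of the deeper column (depth z_c below the surface of column 1) and equate Σ ρ_i t_i down to z_c; mantle fills any gap and the z_c terms cancel.
Column 1: x×2.205 + 33200×2.651 + (z_c − 33200 − x)×3.356
Column 2: 3670×0 + 25500×2.697 + (z_c − 3670 − 25500)×3.356
The z_c×3.356 term appears on both sides and cancels. Collect the known terms of each column as K = Σ(ρt)_known − 3.356 × (depth of known layers): K_1 = 88013.2 − 3.356×33200 = −23406; K_2 = 68773.5 − 3.356×(3670 + 25500) = −29121.02.
Balance: K_1 − x×(3.356 − 2.205) = K_2, so x = (K_1 − K_2)/(3.356 − 2.205) = 5715.02/1.151 = 4970 m.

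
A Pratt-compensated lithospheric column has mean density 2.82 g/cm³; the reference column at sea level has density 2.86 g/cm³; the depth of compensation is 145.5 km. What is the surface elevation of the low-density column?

ρ_ref D = ρ (D + h) → h = D (ρ_ref − ρ)/ρ.
h = 145.5 km × (2.86 − 2.82)/2.82 = 2.06 km.

2.06 km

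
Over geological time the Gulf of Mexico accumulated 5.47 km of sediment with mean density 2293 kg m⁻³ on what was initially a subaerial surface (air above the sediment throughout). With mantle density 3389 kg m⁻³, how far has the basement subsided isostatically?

3.7 km

Subaerial load: s = t ρ_sed / ρ_m = 5.47 km × 2293/3389 = 3.7 km.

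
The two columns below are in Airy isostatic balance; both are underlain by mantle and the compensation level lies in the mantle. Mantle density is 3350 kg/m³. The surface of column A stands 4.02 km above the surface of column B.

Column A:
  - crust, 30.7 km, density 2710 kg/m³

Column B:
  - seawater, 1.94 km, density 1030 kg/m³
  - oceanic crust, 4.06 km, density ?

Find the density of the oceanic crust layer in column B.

2940 kg/m³

Take the compensation level at the base of the deeper column (depth z_c below the surface of column A) and equate Σ ρ_i t_i down to z_c; mantle fills any gap and the z_c terms cancel.
Column A: 30.7×2710 + (z_c − 30.7)×3350
Column B: 4.02×0 + 1.94×1030 + 4.06×ρ + (z_c − 4.02 − 6)×3350
The z_c×3350 term appears on both sides and cancels. Collect the known terms of each column as K = Σ(ρt)_known − 3350 × (depth of known layers): K_A = 83197 − 3350×30.7 = −19648; K_B = 1998.2 − 3350×(4.02 + 6) = −31568.8.
Balance: K_A = K_B + 4.06×ρ, so ρ = (K_A − K_B)/4.06 = 11920.8/4.06 = 2940 kg/m³.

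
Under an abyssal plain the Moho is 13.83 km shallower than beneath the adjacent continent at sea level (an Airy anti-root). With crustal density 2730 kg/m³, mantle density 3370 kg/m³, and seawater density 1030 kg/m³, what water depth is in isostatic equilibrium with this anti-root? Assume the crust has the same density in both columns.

5.21 km

Replacing a thickness d of crust by seawater at the top must be balanced by replacing crust with mantle at the base: d (ρ_c − ρ_w) = a (ρ_m − ρ_c).
d = a (ρ_m − ρ_c)/(ρ_c − ρ_w) = 13.83 km × 640/1700 = 5.21 km.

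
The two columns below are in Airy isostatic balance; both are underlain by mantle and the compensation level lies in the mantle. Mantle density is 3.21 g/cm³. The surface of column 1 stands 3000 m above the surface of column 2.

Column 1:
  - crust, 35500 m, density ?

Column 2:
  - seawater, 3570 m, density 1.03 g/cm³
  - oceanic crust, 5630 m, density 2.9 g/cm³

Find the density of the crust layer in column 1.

2.67 g/cm³

Take the compensation level at the base of the deeper column (depth z_c below the surface of column 1) and equate Σ ρ_i t_i down to z_c; mantle fills any gap and the z_c terms cancel.
Column 1: 35500×ρ + (z_c − 35500)×3.21
Column 2: 3000×0 + 3570×1.03 + 5630×2.9 + (z_c − 3000 − 9200)×3.21
The z_c×3.21 term appears on both sides and cancels. Collect the known terms of each column as K = Σ(ρt)_known − 3.21 × (depth of known layers): K_1 = 0 − 3.21×35500 = −113955; K_2 = 20004.1 − 3.21×(3000 + 9200) = −19157.9.
Balance: K_1 + 35500×ρ = K_2, so ρ = (K_2 − K_1)/35500 = 94797.1/35500 = 2.67 g/cm³.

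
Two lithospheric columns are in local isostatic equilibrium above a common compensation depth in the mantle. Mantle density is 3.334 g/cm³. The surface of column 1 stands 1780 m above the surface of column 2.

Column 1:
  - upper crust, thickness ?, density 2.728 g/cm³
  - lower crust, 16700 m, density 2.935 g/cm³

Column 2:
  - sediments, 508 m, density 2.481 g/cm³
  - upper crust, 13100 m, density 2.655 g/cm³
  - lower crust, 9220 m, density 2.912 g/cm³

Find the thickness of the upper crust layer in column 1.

Take the compensation level at the base of the deeper column (depth z_c below the surface of column 1) and equate Σ ρ_i t_i down to z_c; mantle fills any gap and the z_c terms cancel.
Column 1: x×2.728 + 16700×2.935 + (z_c − 16700 − x)×3.334
Column 2: 1780×0 + 508×2.481 + 13100×2.655 + 9220×2.912 + (z_c − 1780 − 22828)×3.334
The z_c×3.334 term appears on both sides and cancels. Collect the known terms of each column as K = Σ(ρt)_known − 3.334 × (depth of known layers): K_1 = 49014.5 − 3.334×16700 = −6663.3; K_2 = 62889.488 − 3.334×(1780 + 22828) = −19153.584.
Balance: K_1 − x×(3.334 − 2.728) = K_2, so x = (K_1 − K_2)/(3.334 − 2.728) = 12490.3/0.606 = 20600 m.

20600 m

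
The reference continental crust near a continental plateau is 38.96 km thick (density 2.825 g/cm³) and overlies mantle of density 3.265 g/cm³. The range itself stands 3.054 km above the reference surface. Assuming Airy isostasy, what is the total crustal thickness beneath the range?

Root depth r = h ρ_c / (ρ_m − ρ_c) = 3.054 km × 2.825 / 0.44 = 19.61 km.
Total thickness = T + h + r = 38.96 km + 3.054 km + 19.61 km = 61.6 km.

61.6 km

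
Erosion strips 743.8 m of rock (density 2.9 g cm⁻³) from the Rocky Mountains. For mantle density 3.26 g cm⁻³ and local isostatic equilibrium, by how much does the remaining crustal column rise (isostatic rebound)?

662 m

Unloading: uplift u = e ρ_c/ρ_m = 743.8 m × 2.9/3.26 = 662 m.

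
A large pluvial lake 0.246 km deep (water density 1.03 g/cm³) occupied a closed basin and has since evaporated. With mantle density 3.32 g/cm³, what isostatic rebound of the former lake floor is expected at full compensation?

0.0763 km

u = d ρ_w/ρ_m = 0.246 km × 1.03/3.32 = 0.0763 km.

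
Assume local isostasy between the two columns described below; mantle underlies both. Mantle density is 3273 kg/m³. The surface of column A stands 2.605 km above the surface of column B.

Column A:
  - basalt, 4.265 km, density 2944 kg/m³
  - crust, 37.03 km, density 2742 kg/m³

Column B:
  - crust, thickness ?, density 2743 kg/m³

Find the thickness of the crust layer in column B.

Take the compensation level at the base of the deeper column (depth z_c below the surface of column A) and equate Σ ρ_i t_i down to z_c; mantle fills any gap and the z_c terms cancel.
Column A: 4.265×2944 + 37.03×2742 + (z_c − 41.295)×3273
Column B: 2.605×0 + x×2743 + (z_c − 2.605 − 0 − x)×3273
The z_c×3273 term appears on both sides and cancels. Collect the known terms of each column as K = Σ(ρt)_known − 3273 × (depth of known layers): K_A = 114092.42 − 3273×41.295 = −21066.115; K_B = 0 − 3273×(2.605 + 0) = −8526.165.
Balance: K_A = K_B − x×(3273 − 2743), so x = (K_B − K_A)/(3273 − 2743) = 12540/530 = 23.7 km.

23.7 km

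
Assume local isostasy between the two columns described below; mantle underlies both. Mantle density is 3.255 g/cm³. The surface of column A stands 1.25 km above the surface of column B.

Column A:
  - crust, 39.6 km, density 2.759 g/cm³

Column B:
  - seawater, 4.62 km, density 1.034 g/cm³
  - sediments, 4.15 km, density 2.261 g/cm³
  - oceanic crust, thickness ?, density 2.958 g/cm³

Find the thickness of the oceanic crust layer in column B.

Take the compensation level at the base of the deeper column (depth z_c below the surface of column A) and equate Σ ρ_i t_i down to z_c; mantle fills any gap and the z_c terms cancel.
Column A: 39.6×2.759 + (z_c − 39.6)×3.255
Column B: 1.25×0 + 4.62×1.034 + 4.15×2.261 + x×2.958 + (z_c − 1.25 − 8.77 − x)×3.255
The z_c×3.255 term appears on both sides and cancels. Collect the known terms of each column as K = Σ(ρt)_known − 3.255 × (depth of known layers): K_A = 109.2564 − 3.255×39.6 = −19.6416; K_B = 14.16023 − 3.255×(1.25 + 8.77) = −18.45487.
Balance: K_A = K_B − x×(3.255 − 2.958), so x = (K_B − K_A)/(3.255 − 2.958) = 1.18673/0.297 = 4 km.

4 km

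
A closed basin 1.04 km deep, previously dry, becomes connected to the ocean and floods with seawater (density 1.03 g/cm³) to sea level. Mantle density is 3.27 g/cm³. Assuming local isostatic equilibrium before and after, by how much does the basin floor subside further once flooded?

0.478 km

After flooding the water column is d + s deep. Its weight must equal the weight of mantle displaced by the extra subsidence s: (d + s) ρ_w = s ρ_m.
s = d ρ_w / (ρ_m − ρ_w) = 1.04 km × 1.03/(3.27 − 1.03) = 0.478 km.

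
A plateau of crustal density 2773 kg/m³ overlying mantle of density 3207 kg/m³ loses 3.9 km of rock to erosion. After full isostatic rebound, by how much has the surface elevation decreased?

0.528 km

Rebound u = e ρ_c/ρ_m = 3.9 km × 2773/3207 = 3.372 km.
Net surface drop = e − u = 3.9 km − 3.372 km = e (ρ_m − ρ_c)/ρ_m = 0.528 km.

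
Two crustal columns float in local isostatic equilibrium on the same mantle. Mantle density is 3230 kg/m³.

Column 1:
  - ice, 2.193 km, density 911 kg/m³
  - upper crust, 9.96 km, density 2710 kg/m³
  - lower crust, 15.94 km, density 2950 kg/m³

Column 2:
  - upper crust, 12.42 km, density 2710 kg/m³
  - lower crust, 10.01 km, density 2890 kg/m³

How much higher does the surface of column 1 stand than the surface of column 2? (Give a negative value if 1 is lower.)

1.51 km

For any compensation level in the mantle, the mantle terms cancel and isostasy reduces to e = (Σt_1 − Σt_2) − (Σ(ρt)_1 − Σ(ρt)_2) / ρ_m.
Σt_1 = 28.093 km; Σt_2 = 22.43 km; Σ(ρt)_1 = 76012.423; Σ(ρt)_2 = 62587.1 (in km·kg/m³).
e = (28.093 − 22.43) − (76012.423 − 62587.1) / 3230 = 1.51 km.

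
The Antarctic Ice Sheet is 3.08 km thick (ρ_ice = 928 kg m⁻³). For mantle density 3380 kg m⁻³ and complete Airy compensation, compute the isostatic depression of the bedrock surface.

0.846 km

For local isostatic compensation: the ice load ρ_ice t is balanced by mantle displaced below, ρ_m s.
s = t ρ_ice / ρ_m = 3.08 km × 928/3380 = 0.846 km.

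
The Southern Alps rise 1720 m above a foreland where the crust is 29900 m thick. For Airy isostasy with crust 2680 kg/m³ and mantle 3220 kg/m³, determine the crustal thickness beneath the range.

Root depth r = h ρ_c / (ρ_m − ρ_c) = 1720 m × 2680 / 540 = 8536 m.
Total thickness = T + h + r = 29900 m + 1720 m + 8536 m = 40200 m.

40200 m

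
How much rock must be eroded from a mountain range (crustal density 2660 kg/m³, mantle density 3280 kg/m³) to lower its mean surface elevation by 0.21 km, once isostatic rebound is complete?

Net drop Δ = e − u = e − e ρ_c/ρ_m = e (ρ_m − ρ_c)/ρ_m.
e = Δ ρ_m/(ρ_m − ρ_c) = 0.21 km × 3280/620 = 1.11 km.

1.11 km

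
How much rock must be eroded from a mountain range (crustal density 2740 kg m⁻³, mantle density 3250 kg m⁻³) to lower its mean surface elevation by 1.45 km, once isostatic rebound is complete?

9.24 km

Net drop Δ = e − u = e − e ρ_c/ρ_m = e (ρ_m − ρ_c)/ρ_m.
e = Δ ρ_m/(ρ_m − ρ_c) = 1.45 km × 3250/510 = 9.24 km.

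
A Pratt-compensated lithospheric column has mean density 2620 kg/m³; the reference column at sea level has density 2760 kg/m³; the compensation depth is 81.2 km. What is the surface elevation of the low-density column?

ρ_ref D = ρ (D + h) → h = D (ρ_ref − ρ)/ρ.
h = 81.2 km × (2760 − 2620)/2620 = 4.34 km.

4.34 km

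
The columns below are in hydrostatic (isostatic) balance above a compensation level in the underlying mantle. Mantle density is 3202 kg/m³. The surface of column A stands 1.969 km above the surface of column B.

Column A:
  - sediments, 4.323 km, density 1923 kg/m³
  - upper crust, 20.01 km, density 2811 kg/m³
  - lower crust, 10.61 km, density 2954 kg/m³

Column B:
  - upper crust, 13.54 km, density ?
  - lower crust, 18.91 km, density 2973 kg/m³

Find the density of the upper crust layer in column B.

Take the compensation level at the base of the deeper column (depth z_c below the surface of column A) and equate Σ ρ_i t_i down to z_c; mantle fills any gap and the z_c terms cancel.
Column A: 4.323×1923 + 20.01×2811 + 10.61×2954 + (z_c − 34.943)×3202
Column B: 1.969×0 + 13.54×ρ + 18.91×2973 + (z_c − 1.969 − 32.45)×3202
The z_c×3202 term appears on both sides and cancels. Collect the known terms of each column as K = Σ(ρt)_known − 3202 × (depth of known layers): K_A = 95903.179 − 3202×34.943 = −15984.307; K_B = 56219.43 − 3202×(1.969 + 32.45) = −53990.208.
Balance: K_A = K_B + 13.54×ρ, so ρ = (K_A − K_B)/13.54 = 38005.9/13.54 = 2810 kg/m³.

2810 kg/m³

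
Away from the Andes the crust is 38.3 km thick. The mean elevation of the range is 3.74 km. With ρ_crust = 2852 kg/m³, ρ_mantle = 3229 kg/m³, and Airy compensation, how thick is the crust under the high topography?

Root depth r = h ρ_c / (ρ_m − ρ_c) = 3.74 km × 2852 / 377 = 28.29 km.
Total thickness = T + h + r = 38.3 km + 3.74 km + 28.29 km = 70.3 km.

70.3 km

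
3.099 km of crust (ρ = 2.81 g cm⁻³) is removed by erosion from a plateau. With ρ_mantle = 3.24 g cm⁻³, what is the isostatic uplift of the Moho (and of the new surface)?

2.69 km

Unloading: uplift u = e ρ_c/ρ_m = 3.099 km × 2.81/3.24 = 2.69 km.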